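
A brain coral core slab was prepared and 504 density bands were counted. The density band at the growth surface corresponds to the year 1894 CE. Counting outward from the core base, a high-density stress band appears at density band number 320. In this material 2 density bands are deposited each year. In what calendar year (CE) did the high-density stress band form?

Between density band 320 and the growth surface there are 504 − 320 = 184 density bands.
184 density bands at 2 per year is 184 / 2 = 92 years.
1894 − 92 = 1802 CE.

1802 CE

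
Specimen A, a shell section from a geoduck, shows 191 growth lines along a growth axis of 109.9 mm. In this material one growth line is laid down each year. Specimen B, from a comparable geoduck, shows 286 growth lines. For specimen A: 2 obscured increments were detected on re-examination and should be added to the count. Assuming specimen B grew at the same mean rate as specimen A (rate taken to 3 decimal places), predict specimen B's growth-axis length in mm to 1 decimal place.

162.7 mm

Specimen A: true growth line count = 191 + 2 = 193.
A: 109.9 mm over 193 years gives 109.9 / 193 ≈ 0.569 mm per year.
Length of B = 0.569 × 286 = 162.7 mm.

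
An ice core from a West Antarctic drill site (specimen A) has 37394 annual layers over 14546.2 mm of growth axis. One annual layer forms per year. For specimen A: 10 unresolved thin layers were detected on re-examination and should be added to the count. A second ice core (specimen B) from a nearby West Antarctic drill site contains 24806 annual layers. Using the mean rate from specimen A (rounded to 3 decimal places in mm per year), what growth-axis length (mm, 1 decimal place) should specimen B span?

Specimen A: correcting the raw count gives 37394 + 10 = 37404 true annual layers.
A: Mean rate = 14546.2 mm / 37404 years ≈ 0.389 mm/year.
For B, 0.389 mm/year × 24806 years = 9649.5 mm.

9649.5 mm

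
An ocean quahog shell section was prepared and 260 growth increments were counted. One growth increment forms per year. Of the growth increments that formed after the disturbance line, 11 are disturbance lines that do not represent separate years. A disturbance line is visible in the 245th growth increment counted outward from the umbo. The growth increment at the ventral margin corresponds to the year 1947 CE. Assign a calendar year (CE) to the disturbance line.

1943 CE

Between growth increment 245 and the ventral margin there are 260 − 245 = 15 growth increments.
Removing the 11 false growth increments leaves 15 − 11 = 4 true growth increments beyond the disturbance line.
The growth increment at the ventral margin is 1947 CE, so the disturbance line dates to 1947 − 4 = 1943 CE.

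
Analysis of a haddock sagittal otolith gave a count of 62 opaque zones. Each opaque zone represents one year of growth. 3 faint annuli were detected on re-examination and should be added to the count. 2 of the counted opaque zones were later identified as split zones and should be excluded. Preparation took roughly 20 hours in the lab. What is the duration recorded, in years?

True opaque zone count = 62 − 2 + 3 = 63.
With a one-to-one opaque zone periodicity this is 63 years.

63 years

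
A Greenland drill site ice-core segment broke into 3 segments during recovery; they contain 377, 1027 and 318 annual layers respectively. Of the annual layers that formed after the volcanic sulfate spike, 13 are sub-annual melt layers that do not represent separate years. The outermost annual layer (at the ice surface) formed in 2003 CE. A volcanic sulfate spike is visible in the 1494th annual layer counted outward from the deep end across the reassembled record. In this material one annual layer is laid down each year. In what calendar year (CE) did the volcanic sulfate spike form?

1788 CE

Total annual layers = 377 + 1027 + 318 = 1722.
The volcanic sulfate spike sits at annual layer 1494 from the deep end, so 1722 − 1494 = 228 annual layers formed after it.
Excluding 13 false annual layers: 228 − 13 = 215.
The annual layer at the ice surface is 2003 CE, so the volcanic sulfate spike dates to 2003 − 215 = 1788 CE.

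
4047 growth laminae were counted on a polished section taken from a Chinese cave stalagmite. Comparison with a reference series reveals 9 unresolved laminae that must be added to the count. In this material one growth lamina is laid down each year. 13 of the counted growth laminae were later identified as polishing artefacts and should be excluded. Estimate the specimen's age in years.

After corrections the count is 4047 − 13 + 9 = 4043 growth laminae.
With a one-to-one growth lamina periodicity this is 4043 years.

4043 years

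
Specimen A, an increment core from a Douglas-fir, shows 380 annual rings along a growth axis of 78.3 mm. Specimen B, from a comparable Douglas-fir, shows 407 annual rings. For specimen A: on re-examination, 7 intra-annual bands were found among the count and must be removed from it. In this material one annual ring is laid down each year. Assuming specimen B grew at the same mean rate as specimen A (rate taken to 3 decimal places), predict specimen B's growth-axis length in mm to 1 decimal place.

Specimen A: correcting the raw count gives 380 − 7 = 373 true annual rings.
A: Mean rate = 78.3 mm / 373 years ≈ 0.210 mm/yr.
For B, 0.210 mm/year × 407 years = 85.5 mm.

85.5 mm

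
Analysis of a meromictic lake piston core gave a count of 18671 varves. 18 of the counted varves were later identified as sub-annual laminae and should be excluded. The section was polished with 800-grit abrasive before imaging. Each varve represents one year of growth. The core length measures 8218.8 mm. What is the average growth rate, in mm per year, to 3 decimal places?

Correcting the raw count gives 18671 − 18 = 18653 true varves.
Mean rate = 8218.8 mm / 18653 years ≈ 0.441 mm per year.

0.441 mm per year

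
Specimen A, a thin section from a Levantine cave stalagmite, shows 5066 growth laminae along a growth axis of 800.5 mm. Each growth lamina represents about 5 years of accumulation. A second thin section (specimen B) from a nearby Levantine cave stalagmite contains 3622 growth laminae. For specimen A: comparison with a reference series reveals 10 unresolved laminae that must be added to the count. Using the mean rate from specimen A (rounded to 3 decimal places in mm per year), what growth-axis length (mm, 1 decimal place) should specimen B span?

Specimen A: true growth lamina count = 5066 + 10 = 5076.
Specimen A: 5076 growth laminae at 5 years each span 5076 × 5 = 25380 years.
A: Extension rate ≈ 800.5 / 25380 = 0.032 mm/yr.
Specimen B: 3622 growth laminae at 5 years each span 3622 × 5 = 18110 years. Length of B = 0.032 × 18110 = 579.5 mm.

579.5 mm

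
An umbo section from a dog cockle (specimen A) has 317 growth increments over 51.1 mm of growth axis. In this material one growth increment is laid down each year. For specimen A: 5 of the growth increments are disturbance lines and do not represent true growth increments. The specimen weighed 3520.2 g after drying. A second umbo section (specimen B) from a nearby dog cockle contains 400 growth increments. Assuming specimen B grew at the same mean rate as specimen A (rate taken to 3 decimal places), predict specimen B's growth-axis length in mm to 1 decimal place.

Specimen A: true growth increment count = 317 − 5 = 312.
A: Extension rate ≈ 51.1 / 312 = 0.164 mm per year.
For B, 0.164 mm/year × 400 years = 65.6 mm.

65.6 mm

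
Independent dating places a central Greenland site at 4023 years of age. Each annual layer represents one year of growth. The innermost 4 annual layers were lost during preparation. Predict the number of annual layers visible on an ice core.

4019 annual layers

One annual layer per year gives 4023 annual layers over 4023 years.
Less the 4 uncaptured annual layers: 4023 − 4 = 4019.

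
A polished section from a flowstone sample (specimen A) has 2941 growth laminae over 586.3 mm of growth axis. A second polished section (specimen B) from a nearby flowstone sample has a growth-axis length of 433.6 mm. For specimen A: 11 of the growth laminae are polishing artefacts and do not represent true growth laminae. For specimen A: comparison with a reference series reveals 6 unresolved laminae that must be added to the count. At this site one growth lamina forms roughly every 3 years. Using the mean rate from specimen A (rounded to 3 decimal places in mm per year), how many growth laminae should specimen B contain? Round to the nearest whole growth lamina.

Specimen A: adjusted count: 2941 − 11 + 6 = 2936 growth laminae.
Specimen A: at 3 years per growth lamina, 2936 × 3 = 8808 years.
A: 586.3 mm over 8808 years gives 586.3 / 8808 ≈ 0.067 mm/yr.
For B, 433.6 / 0.067 = 6471.64 years; at 3 years per growth lamina that is 6471.64 / 3 ≈ 2157 growth laminae.

2157 growth laminae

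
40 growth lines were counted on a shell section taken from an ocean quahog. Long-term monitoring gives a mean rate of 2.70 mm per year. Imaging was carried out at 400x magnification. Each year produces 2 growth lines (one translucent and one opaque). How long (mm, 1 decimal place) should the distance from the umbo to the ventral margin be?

Dividing by 2 growth lines per year: 40 / 2 = 20 years.
20 years at 2.70 mm/year gives 2.70 × 20 = 54.0 mm.

54.0 mm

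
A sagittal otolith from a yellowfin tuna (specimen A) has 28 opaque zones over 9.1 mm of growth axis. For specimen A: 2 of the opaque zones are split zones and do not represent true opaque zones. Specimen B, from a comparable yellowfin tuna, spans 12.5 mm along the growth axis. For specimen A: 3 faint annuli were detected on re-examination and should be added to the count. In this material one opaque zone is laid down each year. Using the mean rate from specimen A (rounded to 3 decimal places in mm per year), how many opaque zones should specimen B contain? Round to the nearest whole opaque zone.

40 opaque zones

Specimen A: true opaque zone count = 28 − 2 + 3 = 29.
A: Extension rate ≈ 9.1 / 29 = 0.314 mm per year.
For B, 12.5 / 0.314 = 39.81 years ≈ 40 opaque zones.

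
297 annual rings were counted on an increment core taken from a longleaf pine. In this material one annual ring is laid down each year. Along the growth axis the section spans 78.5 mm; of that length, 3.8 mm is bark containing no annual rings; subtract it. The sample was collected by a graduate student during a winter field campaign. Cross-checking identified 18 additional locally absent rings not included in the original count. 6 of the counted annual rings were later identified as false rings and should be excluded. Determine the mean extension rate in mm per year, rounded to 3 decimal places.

True annual ring count = 297 − 6 + 18 = 309.
The growth record spans 78.5 − 3.8 = 74.7 mm.
Extension rate ≈ 74.7 / 309 = 0.242 mm per year.

0.242 mm per year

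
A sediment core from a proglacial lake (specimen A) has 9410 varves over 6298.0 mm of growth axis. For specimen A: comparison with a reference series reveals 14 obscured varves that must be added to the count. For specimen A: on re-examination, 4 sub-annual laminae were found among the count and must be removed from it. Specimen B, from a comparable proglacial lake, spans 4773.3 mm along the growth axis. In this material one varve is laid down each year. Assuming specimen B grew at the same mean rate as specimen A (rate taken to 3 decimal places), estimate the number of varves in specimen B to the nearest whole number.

Specimen A: correcting the raw count gives 9410 − 4 + 14 = 9420 true varves.
A: Extension rate ≈ 6298.0 / 9420 = 0.669 mm/year.
For B, 4773.3 / 0.669 = 7134.98 years ≈ 7135 varves.

7135 varves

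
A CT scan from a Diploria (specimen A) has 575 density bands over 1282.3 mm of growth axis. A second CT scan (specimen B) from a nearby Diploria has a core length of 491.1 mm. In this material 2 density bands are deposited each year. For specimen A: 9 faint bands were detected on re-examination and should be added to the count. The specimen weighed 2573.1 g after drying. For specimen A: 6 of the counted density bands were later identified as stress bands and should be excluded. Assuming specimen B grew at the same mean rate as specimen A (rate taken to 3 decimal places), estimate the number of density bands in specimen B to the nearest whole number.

221 density bands

Specimen A: after corrections the count is 575 − 6 + 9 = 578 density bands.
Specimen A: 578 density bands at 2 per year is 578 / 2 = 289 years.
A: Mean rate = 1282.3 mm / 289 years ≈ 4.437 mm per year.
Specimen B: 491.1 mm / 4.437 mm per year = 110.68 years; at 2 density bands per year that is 110.68 × 2 ≈ 221 density bands.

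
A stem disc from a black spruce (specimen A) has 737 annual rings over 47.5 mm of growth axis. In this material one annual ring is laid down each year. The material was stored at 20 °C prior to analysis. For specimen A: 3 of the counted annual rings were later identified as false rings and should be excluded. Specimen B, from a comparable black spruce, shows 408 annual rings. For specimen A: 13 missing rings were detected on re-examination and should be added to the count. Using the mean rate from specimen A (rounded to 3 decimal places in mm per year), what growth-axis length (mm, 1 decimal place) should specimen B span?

26.1 mm

Specimen A: after corrections the count is 737 − 3 + 13 = 747 annual rings.
A: Mean rate = 47.5 mm / 747 years ≈ 0.064 mm/year.
For B, 0.064 mm/year × 408 years = 26.1 mm.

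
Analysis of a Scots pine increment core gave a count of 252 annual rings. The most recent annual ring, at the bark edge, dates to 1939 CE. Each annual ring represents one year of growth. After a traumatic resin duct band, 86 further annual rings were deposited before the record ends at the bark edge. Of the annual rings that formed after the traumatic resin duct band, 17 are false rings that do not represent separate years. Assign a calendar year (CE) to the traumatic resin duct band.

86 annual rings post-date the traumatic resin duct band.
Removing the 17 false annual rings leaves 86 − 17 = 69 true annual rings beyond the traumatic resin duct band.
1939 − 69 = 1870 CE.

1870 CE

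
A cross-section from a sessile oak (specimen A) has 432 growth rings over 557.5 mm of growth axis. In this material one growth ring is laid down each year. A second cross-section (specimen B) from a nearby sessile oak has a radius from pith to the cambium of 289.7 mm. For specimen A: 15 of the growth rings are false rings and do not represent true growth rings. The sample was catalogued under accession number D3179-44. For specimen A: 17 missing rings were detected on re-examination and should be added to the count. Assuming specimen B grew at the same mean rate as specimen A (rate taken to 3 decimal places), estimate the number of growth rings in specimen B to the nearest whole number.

225 growth rings

Specimen A: after corrections the count is 432 − 15 + 17 = 434 growth rings.
A: Mean rate = 557.5 mm / 434 years ≈ 1.285 mm/year.
Specimen B: 289.7 mm / 1.285 mm per year = 225.45 years ≈ 225 growth rings.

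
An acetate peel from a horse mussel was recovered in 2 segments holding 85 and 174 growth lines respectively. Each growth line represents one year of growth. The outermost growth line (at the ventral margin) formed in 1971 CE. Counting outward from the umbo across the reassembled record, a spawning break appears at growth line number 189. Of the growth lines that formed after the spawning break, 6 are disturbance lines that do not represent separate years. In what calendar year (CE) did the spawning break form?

1907 CE

Total growth lines = 85 + 174 = 259.
259 − 189 = 70 growth lines lie beyond the spawning break toward the ventral margin.
Removing the 6 false growth lines leaves 70 − 6 = 64 true growth lines beyond the spawning break.
Counting back 64 years from 1971 CE places the spawning break in 1971 − 64 = 1907 CE.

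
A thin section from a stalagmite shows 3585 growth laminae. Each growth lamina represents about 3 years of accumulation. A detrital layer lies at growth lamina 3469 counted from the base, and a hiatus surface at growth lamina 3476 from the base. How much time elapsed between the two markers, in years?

21 yr

3476 − 3469 = 7 growth laminae lie between the two events.
At 3 years per growth lamina, 7 × 3 = 21 years.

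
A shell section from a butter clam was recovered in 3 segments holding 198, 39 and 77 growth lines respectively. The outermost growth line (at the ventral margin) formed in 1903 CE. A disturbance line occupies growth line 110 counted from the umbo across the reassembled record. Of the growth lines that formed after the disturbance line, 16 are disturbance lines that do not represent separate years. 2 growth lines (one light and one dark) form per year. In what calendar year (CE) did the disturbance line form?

Total growth lines = 198 + 39 + 77 = 314.
314 − 110 = 204 growth lines lie beyond the disturbance line toward the ventral margin.
204 − 16 false = 188 true growth lines after the disturbance line.
188 growth lines at 2 per year is 188 / 2 = 94 years.
1903 − 94 = 1809 CE.

1809 CE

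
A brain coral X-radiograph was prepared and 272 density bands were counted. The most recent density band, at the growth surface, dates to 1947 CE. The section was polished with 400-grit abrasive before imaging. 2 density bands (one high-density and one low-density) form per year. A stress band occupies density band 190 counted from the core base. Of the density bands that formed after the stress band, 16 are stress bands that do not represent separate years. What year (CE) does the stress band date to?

Between density band 190 and the growth surface there are 272 − 190 = 82 density bands.
Excluding 16 false density bands: 82 − 16 = 66.
Dividing by 2 density bands per year: 66 / 2 = 33 years.
1947 − 33 = 1914 CE.

1914 CE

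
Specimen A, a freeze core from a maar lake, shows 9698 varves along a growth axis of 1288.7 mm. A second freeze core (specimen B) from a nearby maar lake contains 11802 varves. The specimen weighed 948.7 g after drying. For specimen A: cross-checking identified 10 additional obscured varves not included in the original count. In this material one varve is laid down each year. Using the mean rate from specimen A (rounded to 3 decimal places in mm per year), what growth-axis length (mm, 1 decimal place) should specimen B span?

Specimen A: adjusted count: 9698 + 10 = 9708 varves.
A: Mean rate = 1288.7 mm / 9708 years ≈ 0.133 mm/year.
For B, 0.133 mm/year × 11802 years = 1569.7 mm.

1569.7 mm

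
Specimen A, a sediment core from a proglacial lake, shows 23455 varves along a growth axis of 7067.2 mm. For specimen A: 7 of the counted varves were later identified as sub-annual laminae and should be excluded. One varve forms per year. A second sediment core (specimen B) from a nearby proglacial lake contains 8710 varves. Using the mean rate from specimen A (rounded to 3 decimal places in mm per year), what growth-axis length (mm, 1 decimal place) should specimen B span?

2621.7 mm

Specimen A: adjusted count: 23455 − 7 = 23448 varves.
A: Mean rate = 7067.2 mm / 23448 years ≈ 0.301 mm/yr.
For B, 0.301 mm/year × 8710 years = 2621.7 mm.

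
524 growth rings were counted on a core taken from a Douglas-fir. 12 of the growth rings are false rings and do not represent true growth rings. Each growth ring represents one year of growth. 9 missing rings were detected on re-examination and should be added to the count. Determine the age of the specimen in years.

True growth ring count = 524 − 12 + 9 = 521.
At one growth ring per year, that is 521 years.

521 years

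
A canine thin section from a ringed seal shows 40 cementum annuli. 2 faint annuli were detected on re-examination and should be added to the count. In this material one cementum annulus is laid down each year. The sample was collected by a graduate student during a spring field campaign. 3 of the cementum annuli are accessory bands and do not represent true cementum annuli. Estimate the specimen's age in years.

39 yr

Correcting the raw count gives 40 − 3 + 2 = 39 true cementum annuli.
One cementum annulus per year makes the duration 39 years.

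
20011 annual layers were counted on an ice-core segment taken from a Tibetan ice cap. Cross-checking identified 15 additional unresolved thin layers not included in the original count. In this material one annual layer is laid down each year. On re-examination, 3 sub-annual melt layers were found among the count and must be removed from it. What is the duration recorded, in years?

After corrections the count is 20011 − 3 + 15 = 20023 annual layers.
With a one-to-one annual layer periodicity this is 20023 years.

20023 years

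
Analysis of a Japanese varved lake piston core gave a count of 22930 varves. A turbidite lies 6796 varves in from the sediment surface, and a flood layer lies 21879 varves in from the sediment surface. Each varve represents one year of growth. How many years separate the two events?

15083 years

21879 − 6796 = 15083 varves lie between the two events.
One varve per year makes the interval 15083 years.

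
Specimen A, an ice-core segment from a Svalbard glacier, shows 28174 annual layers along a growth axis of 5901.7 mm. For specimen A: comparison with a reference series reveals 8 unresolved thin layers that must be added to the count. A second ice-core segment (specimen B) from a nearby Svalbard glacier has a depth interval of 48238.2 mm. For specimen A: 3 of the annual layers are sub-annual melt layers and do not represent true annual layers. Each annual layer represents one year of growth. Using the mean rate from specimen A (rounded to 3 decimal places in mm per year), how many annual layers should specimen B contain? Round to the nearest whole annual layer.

230805 annual layers

Specimen A: adjusted count: 28174 − 3 + 8 = 28179 annual layers.
A: Mean rate = 5901.7 mm / 28179 years ≈ 0.209 mm per year.
For B, 48238.2 / 0.209 = 230804.78 years ≈ 230805 annual layers.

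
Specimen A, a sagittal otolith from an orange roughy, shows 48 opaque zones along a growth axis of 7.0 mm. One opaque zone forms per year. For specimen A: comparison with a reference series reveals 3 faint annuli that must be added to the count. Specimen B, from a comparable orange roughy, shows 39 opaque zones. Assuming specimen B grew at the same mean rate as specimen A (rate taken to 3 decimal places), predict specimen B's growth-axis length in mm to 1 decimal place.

5.3 mm

Specimen A: after corrections the count is 48 + 3 = 51 opaque zones.
A: Mean rate = 7.0 mm / 51 years ≈ 0.137 mm/year.
Length of B = 0.137 × 39 = 5.3 mm.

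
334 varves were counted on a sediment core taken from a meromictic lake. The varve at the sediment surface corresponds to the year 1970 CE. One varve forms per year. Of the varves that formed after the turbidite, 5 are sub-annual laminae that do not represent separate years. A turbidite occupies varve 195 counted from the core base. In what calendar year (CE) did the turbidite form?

1836 CE

Between varve 195 and the sediment surface there are 334 − 195 = 139 varves.
Removing the 5 false varves leaves 139 − 5 = 134 true varves beyond the turbidite.
1970 − 134 = 1836 CE.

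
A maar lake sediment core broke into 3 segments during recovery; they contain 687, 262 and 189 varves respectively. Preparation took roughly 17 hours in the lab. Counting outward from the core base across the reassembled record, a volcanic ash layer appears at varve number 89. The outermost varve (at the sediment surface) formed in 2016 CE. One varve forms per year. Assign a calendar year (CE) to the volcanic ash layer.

967 CE

Total varves = 687 + 262 + 189 = 1138.
The volcanic ash layer sits at varve 89 from the core base, so 1138 − 89 = 1049 varves formed after it.
Counting back 1049 years from 2016 CE places the volcanic ash layer in 2016 − 1049 = 967 CE.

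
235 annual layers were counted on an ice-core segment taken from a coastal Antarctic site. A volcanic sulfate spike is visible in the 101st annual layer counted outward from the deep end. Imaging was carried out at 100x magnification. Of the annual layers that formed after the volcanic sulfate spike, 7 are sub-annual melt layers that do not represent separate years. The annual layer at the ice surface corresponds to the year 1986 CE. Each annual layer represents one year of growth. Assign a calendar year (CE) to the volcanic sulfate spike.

1859 CE

Between annual layer 101 and the ice surface there are 235 − 101 = 134 annual layers.
Excluding 7 false annual layers: 134 − 7 = 127.
The annual layer at the ice surface is 1986 CE, so the volcanic sulfate spike dates to 1986 − 127 = 1859 CE.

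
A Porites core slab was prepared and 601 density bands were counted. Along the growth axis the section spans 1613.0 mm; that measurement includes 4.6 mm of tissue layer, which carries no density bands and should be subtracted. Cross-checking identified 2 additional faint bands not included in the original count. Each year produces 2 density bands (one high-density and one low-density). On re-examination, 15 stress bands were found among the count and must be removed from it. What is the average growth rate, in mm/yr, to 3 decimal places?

Correcting the raw count gives 601 − 15 + 2 = 588 true density bands.
Dividing by 2 density bands per year: 588 / 2 = 294 years.
Removing the 4.6 mm offcut leaves 1613.0 − 4.6 = 1608.4 mm.
Extension rate ≈ 1608.4 / 294 = 5.471 mm/yr.

5.471 mm/yr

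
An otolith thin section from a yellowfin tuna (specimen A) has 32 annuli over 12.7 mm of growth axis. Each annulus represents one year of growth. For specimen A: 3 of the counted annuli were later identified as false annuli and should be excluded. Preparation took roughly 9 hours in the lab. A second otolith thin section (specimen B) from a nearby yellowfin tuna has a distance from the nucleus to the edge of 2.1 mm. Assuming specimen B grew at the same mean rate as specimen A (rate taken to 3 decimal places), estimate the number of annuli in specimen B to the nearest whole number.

Specimen A: true annulus count = 32 − 3 = 29.
A: Mean rate = 12.7 mm / 29 years ≈ 0.438 mm per year.
B spans 2.1 / 0.438 = 4.79 years ≈ 5 annuli.

5 annuli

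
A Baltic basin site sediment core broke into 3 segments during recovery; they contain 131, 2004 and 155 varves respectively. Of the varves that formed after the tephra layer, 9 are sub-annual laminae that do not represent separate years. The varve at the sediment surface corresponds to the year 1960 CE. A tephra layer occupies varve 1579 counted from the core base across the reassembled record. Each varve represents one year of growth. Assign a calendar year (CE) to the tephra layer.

Total varves = 131 + 2004 + 155 = 2290.
2290 − 1579 = 711 varves lie beyond the tephra layer toward the sediment surface.
711 − 9 false = 702 true varves after the tephra layer.
Counting back 702 years from 1960 CE places the tephra layer in 1960 − 702 = 1258 CE.

1258 CE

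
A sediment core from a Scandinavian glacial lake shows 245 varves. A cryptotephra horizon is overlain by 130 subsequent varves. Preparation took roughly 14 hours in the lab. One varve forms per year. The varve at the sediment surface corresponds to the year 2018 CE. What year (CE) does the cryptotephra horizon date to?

1888 CE

There are 130 varves younger than the cryptotephra horizon.
2018 − 130 = 1888 CE.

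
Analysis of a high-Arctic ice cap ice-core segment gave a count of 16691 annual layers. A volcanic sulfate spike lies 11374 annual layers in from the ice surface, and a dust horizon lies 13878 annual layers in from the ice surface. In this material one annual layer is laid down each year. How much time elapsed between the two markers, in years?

2504 years

The two markers are separated by 13878 − 11374 = 2504 annual layers.
At one annual layer per year, 2504 years elapsed between them.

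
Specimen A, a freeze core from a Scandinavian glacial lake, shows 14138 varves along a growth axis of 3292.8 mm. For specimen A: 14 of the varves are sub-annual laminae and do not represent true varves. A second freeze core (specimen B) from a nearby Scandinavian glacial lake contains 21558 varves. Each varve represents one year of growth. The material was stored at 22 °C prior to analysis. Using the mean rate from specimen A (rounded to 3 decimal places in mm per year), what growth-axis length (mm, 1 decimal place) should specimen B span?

Specimen A: true varve count = 14138 − 14 = 14124.
A: Extension rate ≈ 3292.8 / 14124 = 0.233 mm/year.
B's length ≈ 0.233 × 21558 = 5023.0 mm.

5023.0 mm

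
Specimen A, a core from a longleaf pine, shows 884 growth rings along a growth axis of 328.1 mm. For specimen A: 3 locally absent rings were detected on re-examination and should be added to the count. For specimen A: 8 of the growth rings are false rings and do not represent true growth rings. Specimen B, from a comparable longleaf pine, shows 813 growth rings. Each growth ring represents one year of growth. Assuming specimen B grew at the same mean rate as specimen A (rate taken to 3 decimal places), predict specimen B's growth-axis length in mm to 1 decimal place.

303.2 mm

Specimen A: adjusted count: 884 − 8 + 3 = 879 growth rings.
A: Mean rate = 328.1 mm / 879 years ≈ 0.373 mm per year.
B's length ≈ 0.373 × 813 = 303.2 mm.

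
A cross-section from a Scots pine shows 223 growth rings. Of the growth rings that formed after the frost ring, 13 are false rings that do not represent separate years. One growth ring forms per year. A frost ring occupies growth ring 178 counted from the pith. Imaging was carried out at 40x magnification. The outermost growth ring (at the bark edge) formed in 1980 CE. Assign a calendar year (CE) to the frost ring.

The frost ring sits at growth ring 178 from the pith, so 223 − 178 = 45 growth rings formed after it.
Excluding 13 false growth rings: 45 − 13 = 32.
The growth ring at the bark edge is 1980 CE, so the frost ring dates to 1980 − 32 = 1948 CE.

1948 CE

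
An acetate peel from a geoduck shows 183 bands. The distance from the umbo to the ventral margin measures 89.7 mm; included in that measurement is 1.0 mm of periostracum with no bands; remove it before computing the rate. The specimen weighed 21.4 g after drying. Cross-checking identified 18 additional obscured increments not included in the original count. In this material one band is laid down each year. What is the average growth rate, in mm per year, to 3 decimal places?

0.441 mm per year

Correcting the raw count gives 183 + 18 = 201 true bands.
Net length = 89.7 − 1.0 = 88.7 mm.
88.7 mm over 201 years gives 88.7 / 201 ≈ 0.441 mm per year.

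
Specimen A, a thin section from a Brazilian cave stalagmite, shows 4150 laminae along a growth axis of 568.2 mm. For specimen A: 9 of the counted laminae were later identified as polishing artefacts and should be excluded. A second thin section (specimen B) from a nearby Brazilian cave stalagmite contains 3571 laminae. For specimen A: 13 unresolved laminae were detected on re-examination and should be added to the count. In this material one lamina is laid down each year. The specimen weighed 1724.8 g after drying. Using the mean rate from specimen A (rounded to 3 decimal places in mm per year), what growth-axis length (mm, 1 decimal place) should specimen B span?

Specimen A: correcting the raw count gives 4150 − 9 + 13 = 4154 true laminae.
A: Extension rate ≈ 568.2 / 4154 = 0.137 mm per year.
Length of B = 0.137 × 3571 = 489.2 mm.

489.2 mm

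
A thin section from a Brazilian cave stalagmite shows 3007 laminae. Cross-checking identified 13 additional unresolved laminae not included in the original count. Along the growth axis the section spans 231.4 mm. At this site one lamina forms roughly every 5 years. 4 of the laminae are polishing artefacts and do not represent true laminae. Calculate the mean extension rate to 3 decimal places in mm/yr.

Adjusted count: 3007 − 4 + 13 = 3016 laminae.
Multiplying by 5 years per lamina: 3016 × 5 = 15080 years.
Extension rate ≈ 231.4 / 15080 = 0.015 mm/yr.

0.015 mm/yr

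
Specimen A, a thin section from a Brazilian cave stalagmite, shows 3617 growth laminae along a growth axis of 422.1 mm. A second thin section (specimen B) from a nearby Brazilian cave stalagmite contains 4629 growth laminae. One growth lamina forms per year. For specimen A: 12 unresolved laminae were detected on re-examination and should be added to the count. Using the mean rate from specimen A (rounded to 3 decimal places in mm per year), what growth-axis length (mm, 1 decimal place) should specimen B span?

537.0 mm

Specimen A: true growth lamina count = 3617 + 12 = 3629.
A: Mean rate = 422.1 mm / 3629 years ≈ 0.116 mm/year.
Length of B = 0.116 × 4629 = 537.0 mm.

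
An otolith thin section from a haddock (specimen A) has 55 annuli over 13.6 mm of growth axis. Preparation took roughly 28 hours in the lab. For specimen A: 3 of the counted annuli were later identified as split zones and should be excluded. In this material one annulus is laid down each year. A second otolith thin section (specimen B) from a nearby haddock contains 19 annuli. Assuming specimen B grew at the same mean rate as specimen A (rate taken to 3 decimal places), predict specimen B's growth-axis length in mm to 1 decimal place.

5.0 mm

Specimen A: adjusted count: 55 − 3 = 52 annuli.
A: 13.6 mm over 52 years gives 13.6 / 52 ≈ 0.262 mm/year.
B's length ≈ 0.262 × 19 = 5.0 mm.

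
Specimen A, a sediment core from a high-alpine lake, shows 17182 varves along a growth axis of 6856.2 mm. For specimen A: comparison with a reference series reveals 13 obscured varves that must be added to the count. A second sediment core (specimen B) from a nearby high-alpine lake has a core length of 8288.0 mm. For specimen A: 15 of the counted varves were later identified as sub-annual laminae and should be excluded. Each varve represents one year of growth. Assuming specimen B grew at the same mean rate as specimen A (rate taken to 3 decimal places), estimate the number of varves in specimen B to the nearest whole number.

20772 varves

Specimen A: correcting the raw count gives 17182 − 15 + 13 = 17180 true varves.
A: 6856.2 mm over 17180 years gives 6856.2 / 17180 ≈ 0.399 mm/yr.
For B, 8288.0 / 0.399 = 20771.93 years ≈ 20772 varves.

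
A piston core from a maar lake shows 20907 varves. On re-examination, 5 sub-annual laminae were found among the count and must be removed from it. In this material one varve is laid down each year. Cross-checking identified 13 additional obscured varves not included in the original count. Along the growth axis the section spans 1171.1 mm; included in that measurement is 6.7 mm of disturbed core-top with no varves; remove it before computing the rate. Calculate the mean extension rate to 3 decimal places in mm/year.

Correcting the raw count gives 20907 − 5 + 13 = 20915 true varves.
Removing the 6.7 mm offcut leaves 1171.1 − 6.7 = 1164.4 mm.
Mean rate = 1164.4 mm / 20915 years ≈ 0.056 mm/year.

0.056 mm/year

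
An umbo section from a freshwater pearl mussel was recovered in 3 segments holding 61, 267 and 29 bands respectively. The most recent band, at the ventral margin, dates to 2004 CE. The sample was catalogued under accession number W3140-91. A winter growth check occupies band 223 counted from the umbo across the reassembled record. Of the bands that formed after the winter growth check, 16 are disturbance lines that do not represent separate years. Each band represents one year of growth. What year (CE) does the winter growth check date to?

1886 CE

Total bands = 61 + 267 + 29 = 357.
The winter growth check sits at band 223 from the umbo, so 357 − 223 = 134 bands formed after it.
134 − 16 false = 118 true bands after the winter growth check.
2004 − 118 = 1886 CE.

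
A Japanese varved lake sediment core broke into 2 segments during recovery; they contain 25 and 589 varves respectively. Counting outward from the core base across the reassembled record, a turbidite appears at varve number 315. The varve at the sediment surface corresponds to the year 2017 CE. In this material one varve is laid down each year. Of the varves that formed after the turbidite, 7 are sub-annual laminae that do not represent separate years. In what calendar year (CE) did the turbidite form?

Total varves = 25 + 589 = 614.
Between varve 315 and the sediment surface there are 614 − 315 = 299 varves.
Removing the 7 false varves leaves 299 − 7 = 292 true varves beyond the turbidite.
The varve at the sediment surface is 2017 CE, so the turbidite dates to 2017 − 292 = 1725 CE.

1725 CE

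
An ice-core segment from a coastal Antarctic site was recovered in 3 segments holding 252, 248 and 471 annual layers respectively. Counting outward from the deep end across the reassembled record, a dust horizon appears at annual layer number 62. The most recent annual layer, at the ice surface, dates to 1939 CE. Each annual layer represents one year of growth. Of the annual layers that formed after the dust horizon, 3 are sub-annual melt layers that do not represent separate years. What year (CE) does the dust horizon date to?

Total annual layers = 252 + 248 + 471 = 971.
971 − 62 = 909 annual layers lie beyond the dust horizon toward the ice surface.
909 − 3 false = 906 true annual layers after the dust horizon.
The annual layer at the ice surface is 1939 CE, so the dust horizon dates to 1939 − 906 = 1033 CE.

1033 CE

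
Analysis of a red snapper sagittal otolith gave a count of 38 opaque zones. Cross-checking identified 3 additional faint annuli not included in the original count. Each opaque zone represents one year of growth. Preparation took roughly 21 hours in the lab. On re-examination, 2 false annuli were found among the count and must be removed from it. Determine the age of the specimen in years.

Adjusted count: 38 − 2 + 3 = 39 opaque zones.
With a one-to-one opaque zone periodicity this is 39 years.

39 years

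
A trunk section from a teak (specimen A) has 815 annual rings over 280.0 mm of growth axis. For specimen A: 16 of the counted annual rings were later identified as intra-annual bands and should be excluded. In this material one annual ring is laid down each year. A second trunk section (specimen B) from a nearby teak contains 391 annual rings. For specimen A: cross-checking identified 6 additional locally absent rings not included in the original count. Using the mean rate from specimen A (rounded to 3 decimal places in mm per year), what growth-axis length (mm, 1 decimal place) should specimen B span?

136.1 mm

Specimen A: adjusted count: 815 − 16 + 6 = 805 annual rings.
A: 280.0 mm over 805 years gives 280.0 / 805 ≈ 0.348 mm per year.
Length of B = 0.348 × 391 = 136.1 mm.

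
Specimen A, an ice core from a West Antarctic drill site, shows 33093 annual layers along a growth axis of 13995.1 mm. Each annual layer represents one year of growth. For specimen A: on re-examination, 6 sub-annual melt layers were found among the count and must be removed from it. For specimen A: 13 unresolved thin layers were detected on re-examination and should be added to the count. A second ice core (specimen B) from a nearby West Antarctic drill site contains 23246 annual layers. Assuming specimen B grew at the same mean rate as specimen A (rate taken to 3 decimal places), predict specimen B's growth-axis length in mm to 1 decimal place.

Specimen A: correcting the raw count gives 33093 − 6 + 13 = 33100 true annual layers.
A: Mean rate = 13995.1 mm / 33100 years ≈ 0.423 mm/year.
Length of B = 0.423 × 23246 = 9833.1 mm.

9833.1 mm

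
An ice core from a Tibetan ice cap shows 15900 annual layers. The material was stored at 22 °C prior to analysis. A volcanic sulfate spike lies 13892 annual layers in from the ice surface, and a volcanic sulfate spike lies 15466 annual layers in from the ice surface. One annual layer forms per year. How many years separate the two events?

1574 yr

15466 − 13892 = 1574 annual layers lie between the two events.
That is 1574 years at one annual layer per year.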